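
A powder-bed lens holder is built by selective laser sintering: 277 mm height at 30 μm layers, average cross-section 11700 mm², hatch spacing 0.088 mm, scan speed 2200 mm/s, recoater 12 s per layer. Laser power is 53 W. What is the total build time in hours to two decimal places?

185.79 hours

Number of layers: 277 / 0.03 → 9234 (rounded up).
Scan path per layer = 11700 / 0.088, so 132954.5 mm.
Laser time per layer = 132954.5 / 2200 = 60.4339 s.
Time per layer = 60.4339 + 12, so 72.4339 s.
9234 layers × 72.4339 s/layer = 668854.6326 s, i.e. 185.79 hours.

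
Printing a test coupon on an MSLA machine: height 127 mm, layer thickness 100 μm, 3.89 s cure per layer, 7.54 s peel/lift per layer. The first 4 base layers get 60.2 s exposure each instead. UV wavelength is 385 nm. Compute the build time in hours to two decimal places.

Layer count = ceil(127 / 0.1) = 1270.
Base layers: 4 × (60.2 + 7.54) → 270.96 s.
Regular layers: 1266 × (3.89 + 7.54) → 14470.38 s.
Total = 270.96 + 14470.38 = 14741.34 s = 4.09 hours.

4.09 hours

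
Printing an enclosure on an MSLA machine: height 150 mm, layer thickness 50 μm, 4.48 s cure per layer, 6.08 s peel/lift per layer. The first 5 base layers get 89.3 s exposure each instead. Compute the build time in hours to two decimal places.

Layers = ⌈150/0.05⌉ = 3000.
Burn-in layers: 5 × (89.3 + 6.08) → 476.9 s.
Normal layers: 2995 × (4.48 + 6.08) → 31627.2 s.
Total = 476.9 + 31627.2 = 32104.1 s = 8.92 hours.

8.92 hours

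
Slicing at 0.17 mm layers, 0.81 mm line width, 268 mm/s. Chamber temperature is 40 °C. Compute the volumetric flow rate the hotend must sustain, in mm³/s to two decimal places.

36.90

Extrusion cross-section: 0.17 × 0.81 → 0.1377 mm².
Volumetric flow = 268 × 0.1377 = 36.90 mm³/s.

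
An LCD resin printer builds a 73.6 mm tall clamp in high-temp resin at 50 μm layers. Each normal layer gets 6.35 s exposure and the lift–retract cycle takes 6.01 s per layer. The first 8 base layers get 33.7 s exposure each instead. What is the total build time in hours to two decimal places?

Layer count = ceil(73.6 / 0.05) = 1472.
Burn-in layers = 8 × (33.7 + 6.01), so 317.68 s.
Remaining layers = 1464 × (6.35 + 6.01), so 18095.04 s.
Total = 317.68 + 18095.04 = 18412.72 s = 5.11 hours.

5.11 hours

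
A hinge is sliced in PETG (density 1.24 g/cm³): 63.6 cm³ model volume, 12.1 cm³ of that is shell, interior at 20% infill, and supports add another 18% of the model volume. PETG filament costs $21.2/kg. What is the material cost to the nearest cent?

$0.89

Volume inside the shell: 63.6 − 12.1 → 51.5 cm³.
Infill volume = 0.20 × 51.5, so 10.3 cm³.
Support = 0.18 × 63.6 = 11.448 cm³.
Deposited volume = 12.1 + 10.3 + 11.448 = 33.848 cm³.
Mass = 33.848 × 1.24 = 41.97152 g.
At $21.2/kg: 41.97152/1000 × 21.2 = $0.89.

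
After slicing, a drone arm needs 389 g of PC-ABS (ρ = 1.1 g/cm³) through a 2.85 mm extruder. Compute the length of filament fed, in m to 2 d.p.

55.43 m

Volume = 389 g / 1.1 g·cm⁻³ = 353.6364 cm³ = 353636.4 mm³.
Cross-section of 2.85 mm filament: π·(2.85/2)² = 6.3794 mm².
Length = 353636.4 / 6.3794 = 55434.12 mm = 55.43 m.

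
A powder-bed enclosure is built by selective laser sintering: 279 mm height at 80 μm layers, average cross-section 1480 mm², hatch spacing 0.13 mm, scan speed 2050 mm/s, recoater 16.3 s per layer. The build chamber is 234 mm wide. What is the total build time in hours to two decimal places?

Number of layers: 279 / 0.08 → 3488 (rounded up).
Per-layer scan distance: 1480 / 0.13 → 11384.6 mm.
Laser time per layer: 11384.6 / 2050 → 5.5535 s.
Time per layer = 5.5535 + 16.3, so 21.8535 s.
Build time = 3488 × 21.8535 = 76225.008 s = 21.17 hours.

21.17 hours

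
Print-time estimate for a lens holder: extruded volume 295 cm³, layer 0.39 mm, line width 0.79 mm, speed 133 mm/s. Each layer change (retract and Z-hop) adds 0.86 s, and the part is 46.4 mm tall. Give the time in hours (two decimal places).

Line area = 0.39 × 0.79, so 0.3081 mm².
Toolpath length = 295 cm³ / 0.3081 mm² = 295000 / 0.3081 = 957481.3 mm.
Time extruding = 957481.3 / 133 = 7199.1 s.
Layer count = ceil(46.4 / 0.39) = 119.
Layer-change overhead: 119 × 0.86 → 102.34 s.
Total = 7199.1 + 102.34 = 7301.44 s = 2.03 hours.

2.03 hours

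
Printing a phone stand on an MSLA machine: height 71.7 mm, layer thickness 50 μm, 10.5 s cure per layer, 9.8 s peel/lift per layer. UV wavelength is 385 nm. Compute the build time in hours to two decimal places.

Number of layers: 71.7 / 0.05 → 1434 (rounded up).
Per-layer time = 10.5 + 9.8 = 20.3 s.
Total = 1434 × 20.3 = 29110.2 s = 8.09 hours.

8.09 hours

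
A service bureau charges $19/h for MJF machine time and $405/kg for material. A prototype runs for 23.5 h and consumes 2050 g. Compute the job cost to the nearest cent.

Time charge: 19 × 23.5 → $446.50.
Material charge = 405 × 2050/1000 = $830.25.
Total = 446.50 + 830.25 = $1276.75.

$1276.75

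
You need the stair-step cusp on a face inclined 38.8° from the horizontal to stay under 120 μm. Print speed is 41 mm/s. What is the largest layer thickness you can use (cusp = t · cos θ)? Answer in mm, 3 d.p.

cos(38.8°) = 0.7793; t_max = 0.12/0.7793 = 0.154 mm.

0.154 mm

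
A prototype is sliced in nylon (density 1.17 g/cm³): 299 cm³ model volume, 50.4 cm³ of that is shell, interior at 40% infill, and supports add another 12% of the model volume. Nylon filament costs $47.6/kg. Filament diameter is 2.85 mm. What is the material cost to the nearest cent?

Infill region = 299 − 50.4, so 248.6 cm³.
Deposited infill = 0.40 × 248.6, so 99.44 cm³.
Support = 0.12 × 299, so 35.88 cm³.
Total extruded = 50.4 + 99.44 + 35.88, so 185.72 cm³.
Mass = 185.72 × 1.17 = 217.2924 g.
Cost = 217.2924 g / 1000 × $47.6/kg = $10.34.

$10.34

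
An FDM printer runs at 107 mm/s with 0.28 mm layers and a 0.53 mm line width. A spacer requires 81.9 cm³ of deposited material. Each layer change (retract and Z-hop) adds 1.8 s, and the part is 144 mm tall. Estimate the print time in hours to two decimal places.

1.69 hours

Extrusion cross-section: 0.28 × 0.53 → 0.1484 mm².
Toolpath length = 81.9 cm³ / 0.1484 mm² = 81900 / 0.1484 = 551886.8 mm.
Print-move time = 551886.8 / 107, so 5157.8 s.
Number of layers: 144 / 0.28 → 515 (rounded up).
Z-hop total = 515 × 1.8 = 927 s.
Altogether 5157.8 + 927 = 6084.8 s, i.e. 1.69 hours.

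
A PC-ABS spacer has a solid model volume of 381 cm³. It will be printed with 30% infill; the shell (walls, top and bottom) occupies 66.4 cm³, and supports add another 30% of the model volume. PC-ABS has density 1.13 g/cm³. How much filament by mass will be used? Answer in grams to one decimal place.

310.8 g

Volume inside the shell: 381 − 66.4 → 314.6 cm³.
Deposited infill = 0.30 × 314.6, so 94.38 cm³.
Support = 0.30 × 381 = 114.3 cm³.
Total printed volume = 66.4 + 94.38 + 114.3 = 275.08 cm³.
Mass = 275.08 × 1.13, so 310.8404 g.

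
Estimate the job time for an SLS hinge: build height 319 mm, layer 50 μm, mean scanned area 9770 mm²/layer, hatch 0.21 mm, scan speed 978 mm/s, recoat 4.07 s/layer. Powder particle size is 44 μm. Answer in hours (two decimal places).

91.52 hours

Number of layers: 319 / 0.05 → 6380 (rounded up).
Per-layer scan distance: 9770 / 0.21 → 46523.8 mm.
Laser time per layer: 46523.8 / 978 → 47.5703 s.
Layer cycle = 47.5703 + 4.07 = 51.6403 s.
Build time = 6380 × 51.6403 = 329465.114 s = 91.52 hours.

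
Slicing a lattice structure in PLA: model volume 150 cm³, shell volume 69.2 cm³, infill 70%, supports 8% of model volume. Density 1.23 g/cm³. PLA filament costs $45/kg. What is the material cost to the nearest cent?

Volume inside the shell = 150 − 69.2 = 80.8 cm³.
Infill volume: 0.70 × 80.8 → 56.56 cm³.
Support = 0.08 × 150, so 12 cm³.
Total printed volume = 69.2 + 56.56 + 12 = 137.76 cm³.
Mass = 137.76 × 1.23 = 169.4448 g.
At $45/kg: 169.4448/1000 × 45 = $7.63.

$7.63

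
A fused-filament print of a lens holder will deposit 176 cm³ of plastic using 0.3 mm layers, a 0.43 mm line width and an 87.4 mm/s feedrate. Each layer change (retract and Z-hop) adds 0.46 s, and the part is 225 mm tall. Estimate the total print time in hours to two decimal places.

4.43 hours

Line area: 0.3 × 0.43 → 0.129 mm².
Toolpath length = 176 cm³ / 0.129 mm² = 176000 / 0.129 = 1364341.1 mm.
Time extruding = 1364341.1 / 87.4 = 15610.3 s.
Layers = ⌈225/0.3⌉ = 750.
Layer-change overhead = 750 × 0.46, so 345 s.
Altogether 15610.3 + 345 = 15955.3 s, i.e. 4.43 hours.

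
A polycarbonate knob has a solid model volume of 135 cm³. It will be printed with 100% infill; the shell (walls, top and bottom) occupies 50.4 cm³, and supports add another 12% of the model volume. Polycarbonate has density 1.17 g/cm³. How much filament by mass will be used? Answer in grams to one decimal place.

176.9 g

Interior volume: 135 − 50.4 → 84.6 cm³.
Infill volume = 1.00 × 84.6 = 84.6 cm³.
Support: 0.12 × 135 → 16.2 cm³.
Deposited volume: 50.4 + 84.6 + 16.2 → 151.2 cm³.
Mass = 151.2 × 1.17, so 176.904 g.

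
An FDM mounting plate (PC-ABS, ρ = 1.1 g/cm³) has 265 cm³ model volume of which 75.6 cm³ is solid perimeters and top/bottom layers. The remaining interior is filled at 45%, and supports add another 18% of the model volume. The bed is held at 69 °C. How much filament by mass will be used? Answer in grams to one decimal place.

Infill region = 265 − 75.6, so 189.4 cm³.
Infill volume: 0.45 × 189.4 → 85.23 cm³.
Support: 0.18 × 265 → 47.7 cm³.
Total printed volume = 75.6 + 85.23 + 47.7 = 208.53 cm³.
Mass = 208.53 × 1.1 = 229.383 g.

229.4 g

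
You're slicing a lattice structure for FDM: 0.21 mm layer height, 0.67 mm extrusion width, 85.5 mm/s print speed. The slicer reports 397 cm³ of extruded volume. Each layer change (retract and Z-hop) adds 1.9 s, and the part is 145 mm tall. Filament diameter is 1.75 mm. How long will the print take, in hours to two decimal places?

9.53 hours

Line area: 0.21 × 0.67 → 0.1407 mm².
Toolpath length = 397 cm³ / 0.1407 mm² = 397000 / 0.1407 = 2821606.3 mm.
Print-move time = 2821606.3 / 85.5, so 33001.2 s.
Layers = ⌈145/0.21⌉ = 691.
Layer-change overhead: 691 × 1.9 → 1312.9 s.
Total = 33001.2 + 1312.9 = 34314.1 s = 9.53 hours.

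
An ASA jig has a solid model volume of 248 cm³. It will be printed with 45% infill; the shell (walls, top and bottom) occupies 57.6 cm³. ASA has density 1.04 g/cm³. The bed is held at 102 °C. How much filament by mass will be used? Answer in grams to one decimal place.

149.0 g

Interior volume: 248 − 57.6 → 190.4 cm³.
Infill volume = 0.45 × 190.4 = 85.68 cm³.
Deposited volume: 57.6 + 85.68 → 143.28 cm³.
Mass = 143.28 × 1.04, so 149.0112 g.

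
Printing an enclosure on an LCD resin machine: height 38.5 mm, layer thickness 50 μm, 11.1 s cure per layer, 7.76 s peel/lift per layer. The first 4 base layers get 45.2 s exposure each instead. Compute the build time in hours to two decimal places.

Layers = ⌈38.5/0.05⌉ = 770.
Bottom layers = 4 × (45.2 + 7.76) = 211.84 s.
Remaining layers: 766 × (11.1 + 7.76) → 14446.76 s.
Sum: 211.84 + 14446.76 = 14658.6 s → 4.07 hours.

4.07 hours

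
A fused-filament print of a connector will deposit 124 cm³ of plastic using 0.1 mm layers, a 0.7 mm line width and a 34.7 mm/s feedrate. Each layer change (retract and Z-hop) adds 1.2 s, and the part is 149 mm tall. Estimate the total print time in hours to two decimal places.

Extrusion cross-section = 0.1 × 0.7 = 0.07 mm².
Toolpath length = 124 cm³ / 0.07 mm² = 124000 / 0.07 = 1771428.6 mm.
Print-move time: 1771428.6 / 34.7 → 51049.8 s.
Layers = ⌈149/0.1⌉ = 1490.
Z-hop total = 1490 × 1.2, so 1788 s.
Total = 51049.8 + 1788 = 52837.8 s = 14.68 hours.

14.68 hours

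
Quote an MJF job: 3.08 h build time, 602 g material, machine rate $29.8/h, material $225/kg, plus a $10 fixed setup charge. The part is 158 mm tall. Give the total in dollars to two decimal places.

$237.23

Time charge: 29.8 × 3.08 → $91.784.
Material cost = 225 × 602/1000, so $135.45.
Total = 91.784 + 135.45 + 10 = 237.234 ≈ $237.23.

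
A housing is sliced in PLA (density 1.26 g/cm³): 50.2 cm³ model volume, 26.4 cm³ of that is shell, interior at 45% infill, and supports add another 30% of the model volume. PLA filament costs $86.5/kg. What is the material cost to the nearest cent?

$5.69

Interior volume: 50.2 − 26.4 → 23.8 cm³.
Deposited infill: 0.45 × 23.8 → 10.71 cm³.
Support: 0.30 × 50.2 → 15.06 cm³.
Total extruded = 26.4 + 10.71 + 15.06, so 52.17 cm³.
Mass = 52.17 × 1.26 = 65.7342 g.
Cost = 65.7342 g / 1000 × $86.5/kg = $5.69.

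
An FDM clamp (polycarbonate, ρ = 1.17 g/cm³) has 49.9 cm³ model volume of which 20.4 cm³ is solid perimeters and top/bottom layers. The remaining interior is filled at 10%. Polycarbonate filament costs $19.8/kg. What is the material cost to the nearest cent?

Infill region = 49.9 − 20.4, so 29.5 cm³.
Deposited infill = 0.10 × 29.5 = 2.95 cm³.
Total extruded = 20.4 + 2.95, so 23.35 cm³.
Mass = 23.35 × 1.17, so 27.3195 g.
At $19.8/kg: 27.3195/1000 × 19.8 = $0.54.

$0.54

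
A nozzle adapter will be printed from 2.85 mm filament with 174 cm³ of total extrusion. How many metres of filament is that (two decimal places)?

27.28 m

Filament cross-section = π × (2.85/2)² = 6.3794 mm².
L = 174000 mm³ / 6.3794 mm² = 27275.29 mm, i.e. 27.28 m.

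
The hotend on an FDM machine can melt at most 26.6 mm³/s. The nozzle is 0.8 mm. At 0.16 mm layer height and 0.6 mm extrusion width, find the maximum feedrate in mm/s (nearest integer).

277 mm/s

Bead cross-section = 0.16 × 0.6, so 0.096 mm².
v_max = Q/A = 26.6/0.096 = 277.08 mm/s → 277 mm/s.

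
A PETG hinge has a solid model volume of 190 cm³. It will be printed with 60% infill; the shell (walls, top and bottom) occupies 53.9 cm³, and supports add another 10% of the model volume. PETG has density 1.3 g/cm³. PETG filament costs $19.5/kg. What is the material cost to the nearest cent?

Volume inside the shell = 190 − 53.9, so 136.1 cm³.
Deposited infill: 0.60 × 136.1 → 81.66 cm³.
Support = 0.10 × 190, so 19 cm³.
Total printed volume = 53.9 + 81.66 + 19 = 154.56 cm³.
Mass = 154.56 × 1.3, so 200.928 g.
Cost = 200.928 g / 1000 × $19.5/kg = $3.92.

$3.92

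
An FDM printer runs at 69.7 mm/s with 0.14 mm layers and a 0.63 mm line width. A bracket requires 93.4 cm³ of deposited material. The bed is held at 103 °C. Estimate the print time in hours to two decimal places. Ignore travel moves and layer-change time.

Bead cross-section = 0.14 × 0.63 = 0.0882 mm².
Total extruded path = 93400/0.0882 = 1058956.9 mm.
Extrusion time = 1058956.9 / 69.7, so 15193.1 s.
Converting: 15193.1 s = 4.22 hours.

4.22 hours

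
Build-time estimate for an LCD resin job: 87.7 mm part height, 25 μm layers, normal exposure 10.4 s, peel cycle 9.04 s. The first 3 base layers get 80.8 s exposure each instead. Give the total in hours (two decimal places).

Layer count = ceil(87.7 / 0.025) = 3508.
Base layers = 3 × (80.8 + 9.04), so 269.52 s.
Remaining layers = 3505 × (10.4 + 9.04), so 68137.2 s.
Sum: 269.52 + 68137.2 = 68406.72 s → 19.00 hours.

19.00 hours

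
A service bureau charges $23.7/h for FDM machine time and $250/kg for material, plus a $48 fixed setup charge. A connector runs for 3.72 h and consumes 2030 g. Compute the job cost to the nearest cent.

Machine cost = 23.7 × 3.72 = $88.164.
Material cost = 250 × 2030/1000 = $507.50.
Total = 88.164 + 507.50 + 48 = 643.664 ≈ $643.66.

$643.66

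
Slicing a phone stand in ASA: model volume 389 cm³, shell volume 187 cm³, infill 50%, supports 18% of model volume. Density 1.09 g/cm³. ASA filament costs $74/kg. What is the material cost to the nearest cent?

Interior volume = 389 − 187 = 202 cm³.
Infill volume: 0.50 × 202 → 101 cm³.
Support = 0.18 × 389, so 70.02 cm³.
Total extruded = 187 + 101 + 70.02 = 358.02 cm³.
Mass = 358.02 × 1.09, so 390.2418 g.
Cost = 390.2418 g / 1000 × $74/kg = $28.88.

$28.88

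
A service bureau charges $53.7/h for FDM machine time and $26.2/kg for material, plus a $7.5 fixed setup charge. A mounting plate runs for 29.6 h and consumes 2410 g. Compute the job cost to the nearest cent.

$1660.16

Machine cost = 53.7 × 29.6, so $1589.52.
Feedstock cost = 26.2 × 2410/1000 = $63.142.
Adding setup: 1589.52 + 63.142 + 7.5 → 1660.162 ≈ $1660.16.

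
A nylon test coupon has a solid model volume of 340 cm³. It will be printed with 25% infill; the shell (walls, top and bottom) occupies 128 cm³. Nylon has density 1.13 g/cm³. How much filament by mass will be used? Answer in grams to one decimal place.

Infill region: 340 − 128 → 212 cm³.
Infill deposited: 0.25 × 212 → 53 cm³.
Total extruded: 128 + 53 → 181 cm³.
Mass = 181 × 1.13, so 204.53 g.

204.5 g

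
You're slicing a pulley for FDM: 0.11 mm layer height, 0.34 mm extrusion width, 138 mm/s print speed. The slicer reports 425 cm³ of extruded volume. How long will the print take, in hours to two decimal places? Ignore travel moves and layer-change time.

Bead cross-section: 0.11 × 0.34 → 0.0374 mm².
Path length: 425000 mm³ / 0.0374 mm² → 11363636.4 mm.
Extrusion time = 11363636.4 / 138 = 82345.2 s.
In the requested units: 82345.2 s = 22.87 hours.

22.87 hours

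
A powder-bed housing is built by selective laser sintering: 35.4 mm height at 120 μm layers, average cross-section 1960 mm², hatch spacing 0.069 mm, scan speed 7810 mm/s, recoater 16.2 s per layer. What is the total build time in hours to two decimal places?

1.63 hours

Layers = ⌈35.4/0.12⌉ = 295.
Hatch length per layer = 1960 / 0.069 = 28405.8 mm.
Per-layer scan time = 28405.8 / 7810 = 3.6371 s.
Time per layer = 3.6371 + 16.2 = 19.8371 s.
Total: 295 × 19.8371 s = 5851.9445 s → 1.63 hours.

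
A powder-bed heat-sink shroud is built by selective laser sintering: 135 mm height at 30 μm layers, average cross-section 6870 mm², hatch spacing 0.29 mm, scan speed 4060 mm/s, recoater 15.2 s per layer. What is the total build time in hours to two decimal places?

26.29 hours

Layers = ⌈135/0.03⌉ = 4500.
Per-layer scan distance = 6870 / 0.29 = 23689.7 mm.
Scan time per layer = 23689.7 / 4060 = 5.8349 s.
Layer cycle = 5.8349 + 15.2, so 21.0349 s.
Total: 4500 × 21.0349 s = 94657.05 s → 26.29 hours.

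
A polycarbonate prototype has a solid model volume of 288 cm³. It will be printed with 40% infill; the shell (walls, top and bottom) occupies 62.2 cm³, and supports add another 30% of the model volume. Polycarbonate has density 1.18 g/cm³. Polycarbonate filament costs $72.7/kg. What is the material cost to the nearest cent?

Interior volume = 288 − 62.2 = 225.8 cm³.
Infill deposited: 0.40 × 225.8 → 90.32 cm³.
Support = 0.30 × 288, so 86.4 cm³.
Total printed volume = 62.2 + 90.32 + 86.4, so 238.92 cm³.
Mass = 238.92 × 1.18, so 281.9256 g.
At $72.7/kg: 281.9256/1000 × 72.7 = $20.50.

$20.50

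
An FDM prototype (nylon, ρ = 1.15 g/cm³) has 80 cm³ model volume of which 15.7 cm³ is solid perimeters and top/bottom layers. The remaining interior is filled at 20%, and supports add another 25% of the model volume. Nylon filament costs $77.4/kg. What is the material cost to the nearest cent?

$4.32

Infill region = 80 − 15.7, so 64.3 cm³.
Infill deposited: 0.20 × 64.3 → 12.86 cm³.
Support = 0.25 × 80, so 20 cm³.
Total printed volume = 15.7 + 12.86 + 20 = 48.56 cm³.
Mass = 48.56 × 1.15 = 55.844 g.
At $77.4/kg: 55.844/1000 × 77.4 = $4.32.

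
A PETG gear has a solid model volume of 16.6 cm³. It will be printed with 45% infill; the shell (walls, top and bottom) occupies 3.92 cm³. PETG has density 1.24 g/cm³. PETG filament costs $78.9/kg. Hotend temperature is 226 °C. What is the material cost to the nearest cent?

Interior volume = 16.6 − 3.92, so 12.68 cm³.
Infill deposited = 0.45 × 12.68, so 5.706 cm³.
Deposited volume = 3.92 + 5.706, so 9.626 cm³.
Mass = 9.626 × 1.24 = 11.93624 g.
At $78.9/kg: 11.93624/1000 × 78.9 = $0.94.

$0.94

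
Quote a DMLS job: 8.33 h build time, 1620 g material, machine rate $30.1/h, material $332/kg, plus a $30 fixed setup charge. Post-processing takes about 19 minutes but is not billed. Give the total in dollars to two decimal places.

Time charge: 30.1 × 8.33 → $250.733.
Feedstock cost = 332 × 1620/1000, so $537.84.
Total = 250.733 + 537.84 + 30 = 818.573 ≈ $818.57.

$818.57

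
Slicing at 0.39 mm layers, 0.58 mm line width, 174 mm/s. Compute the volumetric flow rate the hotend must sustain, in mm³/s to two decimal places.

39.36

Bead cross-section = 0.39 × 0.58 = 0.2262 mm².
Volumetric flow = 174 × 0.2262 = 39.36 mm³/s.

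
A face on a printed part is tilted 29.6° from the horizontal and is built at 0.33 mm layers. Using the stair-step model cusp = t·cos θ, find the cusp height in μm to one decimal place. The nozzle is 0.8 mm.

286.9 μm

Cusp = layer height × cos(29.6°) = 0.33 × 0.8695 = 0.286935 mm = 286.9 μm.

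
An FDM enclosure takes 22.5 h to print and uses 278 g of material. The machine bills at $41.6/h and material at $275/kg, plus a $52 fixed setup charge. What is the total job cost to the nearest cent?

$1064.45

Machine cost: 41.6 × 22.5 → $936.00.
Feedstock cost = 275 × 278/1000, so $76.45.
Total = 936.00 + 76.45 + 52 = $1064.45.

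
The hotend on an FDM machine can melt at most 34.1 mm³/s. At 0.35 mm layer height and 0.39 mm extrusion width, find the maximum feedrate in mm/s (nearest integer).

Bead cross-section = 0.35 × 0.39, so 0.1365 mm².
Max speed = 34.1 / 0.1365 = 249.82 ≈ 250 mm/s.

250 mm/s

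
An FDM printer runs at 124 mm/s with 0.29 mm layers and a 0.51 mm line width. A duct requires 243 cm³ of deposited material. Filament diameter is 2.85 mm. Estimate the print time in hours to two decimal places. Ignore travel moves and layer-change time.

Line area = 0.29 × 0.51 = 0.1479 mm².
Toolpath length = 243 cm³ / 0.1479 mm² = 243000 / 0.1479 = 1643002 mm.
Print-move time: 1643002 / 124 → 13250 s.
In the requested units: 13250 s = 3.68 hours.

3.68 hours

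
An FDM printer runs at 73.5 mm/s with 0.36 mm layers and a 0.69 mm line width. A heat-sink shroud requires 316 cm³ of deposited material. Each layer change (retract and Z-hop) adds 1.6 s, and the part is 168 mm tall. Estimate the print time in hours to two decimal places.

Extrusion cross-section = 0.36 × 0.69 = 0.2484 mm².
Toolpath length = 316 cm³ / 0.2484 mm² = 316000 / 0.2484 = 1272141.7 mm.
Print-move time: 1272141.7 / 73.5 → 17308.1 s.
Number of layers: 168 / 0.36 → 467 (rounded up).
Layer-change overhead: 467 × 1.6 → 747.2 s.
Total = 17308.1 + 747.2 = 18055.3 s = 5.02 hours.

5.02 hours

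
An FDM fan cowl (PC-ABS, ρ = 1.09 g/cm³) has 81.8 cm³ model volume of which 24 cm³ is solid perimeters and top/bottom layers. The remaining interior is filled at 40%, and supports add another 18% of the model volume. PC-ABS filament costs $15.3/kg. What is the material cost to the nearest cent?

Interior volume: 81.8 − 24 → 57.8 cm³.
Deposited infill: 0.40 × 57.8 → 23.12 cm³.
Support: 0.18 × 81.8 → 14.724 cm³.
Deposited volume = 24 + 23.12 + 14.724, so 61.844 cm³.
Mass = 61.844 × 1.09 = 67.40996 g.
Cost = 67.40996 g / 1000 × $15.3/kg = $1.03.

$1.03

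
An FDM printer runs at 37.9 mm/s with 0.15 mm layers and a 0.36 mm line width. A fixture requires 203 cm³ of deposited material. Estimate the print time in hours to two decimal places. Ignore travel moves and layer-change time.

Bead cross-section = 0.15 × 0.36 = 0.054 mm².
Toolpath length = 203 cm³ / 0.054 mm² = 203000 / 0.054 = 3759259.3 mm.
Print-move time: 3759259.3 / 37.9 → 99188.9 s.
99188.9 s = 27.55 hours.

27.55 hours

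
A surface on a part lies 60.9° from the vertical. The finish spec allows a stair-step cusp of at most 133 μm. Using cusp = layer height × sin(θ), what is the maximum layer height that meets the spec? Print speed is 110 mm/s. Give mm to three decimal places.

0.152 mm

Layer height = cusp / sin(60.9°) = 0.133 / 0.8738 = 0.152 mm.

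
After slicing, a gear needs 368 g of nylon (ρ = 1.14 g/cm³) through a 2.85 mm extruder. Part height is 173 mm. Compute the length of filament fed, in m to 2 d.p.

50.60 m

Extruded volume: 368/1.14 = 322.807 cm³ (322807 mm³).
Cross-section of 2.85 mm filament: π·(2.85/2)² = 6.3794 mm².
Length = 322807 / 6.3794 = 50601.47 mm = 50.60 m.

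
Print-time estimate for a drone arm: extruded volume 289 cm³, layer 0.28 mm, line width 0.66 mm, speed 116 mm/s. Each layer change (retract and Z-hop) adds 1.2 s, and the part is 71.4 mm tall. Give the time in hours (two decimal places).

Extrusion cross-section = 0.28 × 0.66, so 0.1848 mm².
Path length: 289000 mm³ / 0.1848 mm² → 1563852.8 mm.
Time extruding = 1563852.8 / 116 = 13481.5 s.
Layers = ⌈71.4/0.28⌉ = 255.
Layer-change overhead: 255 × 1.2 → 306 s.
Total = 13481.5 + 306 = 13787.5 s = 3.83 hours.

3.83 hours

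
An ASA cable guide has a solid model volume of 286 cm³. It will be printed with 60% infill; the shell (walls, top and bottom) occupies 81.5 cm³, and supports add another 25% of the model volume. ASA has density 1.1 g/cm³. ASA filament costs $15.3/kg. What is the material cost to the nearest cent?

Infill region = 286 − 81.5 = 204.5 cm³.
Infill deposited = 0.60 × 204.5, so 122.7 cm³.
Support = 0.25 × 286 = 71.5 cm³.
Total printed volume = 81.5 + 122.7 + 71.5 = 275.7 cm³.
Mass = 275.7 × 1.1, so 303.27 g.
At $15.3/kg: 303.27/1000 × 15.3 = $4.64.

$4.64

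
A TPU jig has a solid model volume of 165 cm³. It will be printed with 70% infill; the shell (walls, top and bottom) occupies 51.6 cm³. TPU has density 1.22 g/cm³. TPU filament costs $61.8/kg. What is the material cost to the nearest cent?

Volume inside the shell = 165 − 51.6 = 113.4 cm³.
Infill deposited = 0.70 × 113.4, so 79.38 cm³.
Deposited volume: 51.6 + 79.38 → 130.98 cm³.
Mass = 130.98 × 1.22, so 159.7956 g.
Cost = 159.7956 g / 1000 × $61.8/kg = $9.88.

$9.88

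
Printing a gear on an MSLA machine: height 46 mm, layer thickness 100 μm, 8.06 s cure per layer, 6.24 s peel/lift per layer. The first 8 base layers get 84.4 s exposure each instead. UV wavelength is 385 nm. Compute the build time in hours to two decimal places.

Layers = ⌈46/0.1⌉ = 460.
Base layers: 8 × (84.4 + 6.24) → 725.12 s.
Remaining layers: 452 × (8.06 + 6.24) → 6463.6 s.
Total = 725.12 + 6463.6 = 7188.72 s = 2.00 hours.

2.00 hours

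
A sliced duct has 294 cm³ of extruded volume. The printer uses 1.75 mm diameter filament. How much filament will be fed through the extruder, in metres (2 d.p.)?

A = π r² = π × 0.875² = 2.4053 mm².
L = 294000 mm³ / 2.4053 mm² = 122230.08 mm, i.e. 122.23 m.

122.23 m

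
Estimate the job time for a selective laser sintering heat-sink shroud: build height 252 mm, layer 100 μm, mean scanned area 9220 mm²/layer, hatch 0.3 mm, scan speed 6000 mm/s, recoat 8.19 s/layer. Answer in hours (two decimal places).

Layer count = ceil(252 / 0.1) = 2520.
Per-layer scan distance = 9220 / 0.3, so 30733.3 mm.
Laser time per layer = 30733.3 / 6000, so 5.1222 s.
Per-layer time: 5.1222 + 8.19 → 13.3122 s.
Total: 2520 × 13.3122 s = 33546.744 s → 9.32 hours.

9.32 hours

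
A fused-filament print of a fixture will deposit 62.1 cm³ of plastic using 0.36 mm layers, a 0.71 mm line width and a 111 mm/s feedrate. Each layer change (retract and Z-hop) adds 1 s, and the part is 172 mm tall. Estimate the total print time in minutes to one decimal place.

44.4 minutes

Bead cross-section = 0.36 × 0.71, so 0.2556 mm².
Toolpath length = 62.1 cm³ / 0.2556 mm² = 62100 / 0.2556 = 242957.7 mm.
Print-move time = 242957.7 / 111, so 2188.8 s.
Number of layers: 172 / 0.36 → 478 (rounded up).
Z-hop total = 478 × 1 = 478 s.
Altogether 2188.8 + 478 = 2666.8 s, i.e. 44.4 minutes.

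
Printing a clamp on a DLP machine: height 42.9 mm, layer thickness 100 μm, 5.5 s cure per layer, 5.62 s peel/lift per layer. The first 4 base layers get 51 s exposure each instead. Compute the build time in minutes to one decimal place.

82.5 minutes

Layers = ⌈42.9/0.1⌉ = 429.
Base layers = 4 × (51 + 5.62), so 226.48 s.
Normal layers: 425 × (5.5 + 5.62) → 4726 s.
Sum: 226.48 + 4726 = 4952.48 s → 82.5 minutes.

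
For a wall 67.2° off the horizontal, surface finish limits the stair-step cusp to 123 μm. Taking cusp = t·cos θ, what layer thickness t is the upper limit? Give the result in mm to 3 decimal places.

0.317 mm

cos(67.2°) = 0.3875; t_max = 0.123/0.3875 = 0.317 mm.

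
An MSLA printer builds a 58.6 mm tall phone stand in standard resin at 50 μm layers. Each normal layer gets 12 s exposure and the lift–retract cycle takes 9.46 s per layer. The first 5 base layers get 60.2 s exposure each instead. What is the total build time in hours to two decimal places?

Layer count = ceil(58.6 / 0.05) = 1172.
Base layers = 5 × (60.2 + 9.46) = 348.3 s.
Normal layers = 1167 × (12 + 9.46) = 25043.82 s.
Sum: 348.3 + 25043.82 = 25392.12 s → 7.05 hours.

7.05 hours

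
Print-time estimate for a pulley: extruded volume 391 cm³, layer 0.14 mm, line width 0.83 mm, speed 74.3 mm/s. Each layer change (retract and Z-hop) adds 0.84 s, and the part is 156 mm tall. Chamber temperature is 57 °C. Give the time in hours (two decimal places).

12.84 hours

Extrusion cross-section = 0.14 × 0.83 = 0.1162 mm².
Path length: 391000 mm³ / 0.1162 mm² → 3364888.1 mm.
Print-move time = 3364888.1 / 74.3, so 45287.9 s.
Layers = ⌈156/0.14⌉ = 1115.
Z-hop total = 1115 × 0.84, so 936.6 s.
Total = 45287.9 + 936.6 = 46224.5 s = 12.84 hours.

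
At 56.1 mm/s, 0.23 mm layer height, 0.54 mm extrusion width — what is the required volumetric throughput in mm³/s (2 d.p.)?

Extrusion cross-section = 0.23 × 0.54 = 0.1242 mm².
Volumetric flow = 56.1 × 0.1242 = 6.97 mm³/s.

6.97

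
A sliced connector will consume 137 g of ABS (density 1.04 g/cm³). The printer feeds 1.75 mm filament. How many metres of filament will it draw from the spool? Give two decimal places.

Extruded volume: 137/1.04 = 131.7308 cm³ (131730.8 mm³).
Filament cross-section = π × (1.75/2)² = 2.4053 mm².
L = V/A = 131730.8/2.4053 = 54766.89 mm → 54.77 m.

54.77 m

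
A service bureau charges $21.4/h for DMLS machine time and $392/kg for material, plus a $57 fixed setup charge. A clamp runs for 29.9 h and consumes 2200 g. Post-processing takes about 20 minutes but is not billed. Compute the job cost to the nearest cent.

Machine cost = 21.4 × 29.9 = $639.86.
Feedstock cost = 392 × 2200/1000, so $862.40.
Total = 639.86 + 862.40 + 57 = $1559.26.

$1559.26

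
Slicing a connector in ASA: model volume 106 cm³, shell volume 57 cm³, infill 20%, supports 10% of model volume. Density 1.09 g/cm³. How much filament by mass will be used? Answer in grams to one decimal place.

Volume inside the shell = 106 − 57 = 49 cm³.
Deposited infill: 0.20 × 49 → 9.8 cm³.
Support = 0.10 × 106 = 10.6 cm³.
Deposited volume = 57 + 9.8 + 10.6 = 77.4 cm³.
Mass = 77.4 × 1.09 = 84.366 g.

84.4 g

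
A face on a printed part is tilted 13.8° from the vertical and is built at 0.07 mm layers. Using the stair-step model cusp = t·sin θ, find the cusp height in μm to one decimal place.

Cusp = layer height × sin(13.8°) = 0.07 × 0.2385 = 0.016695 mm = 16.7 μm.

16.7 μm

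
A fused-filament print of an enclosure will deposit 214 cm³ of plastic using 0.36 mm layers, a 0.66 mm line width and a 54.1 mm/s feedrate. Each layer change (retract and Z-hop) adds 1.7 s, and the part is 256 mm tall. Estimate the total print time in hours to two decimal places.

Line area = 0.36 × 0.66, so 0.2376 mm².
Total extruded path = 214000/0.2376 = 900673.4 mm.
Print-move time: 900673.4 / 54.1 → 16648.3 s.
Number of layers: 256 / 0.36 → 712 (rounded up).
Layer-change overhead: 712 × 1.7 → 1210.4 s.
Total = 16648.3 + 1210.4 = 17858.7 s = 4.96 hours.

4.96 hours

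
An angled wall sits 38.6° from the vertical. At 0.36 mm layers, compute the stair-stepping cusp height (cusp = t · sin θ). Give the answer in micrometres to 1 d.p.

224.6 μm

sin(38.6°) = 0.6239, so cusp = 0.36 × 0.6239 = 0.224604 mm → 224.6 μm.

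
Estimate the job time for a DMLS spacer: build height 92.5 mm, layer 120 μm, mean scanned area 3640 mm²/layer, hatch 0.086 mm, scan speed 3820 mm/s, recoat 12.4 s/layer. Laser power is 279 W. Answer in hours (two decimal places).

Layer count = ceil(92.5 / 0.12) = 771.
Hatch length per layer = 3640 / 0.086, so 42325.6 mm.
Per-layer scan time = 42325.6 / 3820 = 11.08 s.
Per-layer time: 11.08 + 12.4 → 23.48 s.
Total: 771 × 23.48 s = 18103.08 s → 5.03 hours.

5.03 hours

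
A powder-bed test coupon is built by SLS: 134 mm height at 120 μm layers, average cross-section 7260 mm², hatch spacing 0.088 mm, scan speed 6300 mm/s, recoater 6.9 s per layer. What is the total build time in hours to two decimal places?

Layers = ⌈134/0.12⌉ = 1117.
Hatch length per layer = 7260 / 0.088, so 82500 mm.
Per-layer scan time = 82500 / 6300 = 13.0952 s.
Layer cycle = 13.0952 + 6.9 = 19.9952 s.
1117 layers × 19.9952 s/layer = 22334.6384 s, i.e. 6.20 hours.

6.20 hours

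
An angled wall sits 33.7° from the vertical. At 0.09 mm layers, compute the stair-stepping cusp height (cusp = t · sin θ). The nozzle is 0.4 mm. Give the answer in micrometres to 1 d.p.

sin(33.7°) = 0.5548, so cusp = 0.09 × 0.5548 = 0.049932 mm → 49.9 μm.

49.9 μm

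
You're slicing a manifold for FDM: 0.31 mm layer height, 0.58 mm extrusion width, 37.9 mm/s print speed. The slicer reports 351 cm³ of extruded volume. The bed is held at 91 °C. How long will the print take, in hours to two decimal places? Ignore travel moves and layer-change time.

Extrusion cross-section = 0.31 × 0.58, so 0.1798 mm².
Path length: 351000 mm³ / 0.1798 mm² → 1952169.1 mm.
Print-move time: 1952169.1 / 37.9 → 51508.4 s.
In the requested units: 51508.4 s = 14.31 hours.

14.31 hours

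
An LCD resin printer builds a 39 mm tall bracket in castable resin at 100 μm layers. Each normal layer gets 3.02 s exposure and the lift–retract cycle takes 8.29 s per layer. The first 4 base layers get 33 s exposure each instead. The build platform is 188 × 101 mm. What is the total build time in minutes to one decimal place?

75.5 minutes

Layer count = ceil(39 / 0.1) = 390.
Base layers = 4 × (33 + 8.29) = 165.16 s.
Normal layers = 386 × (3.02 + 8.29), so 4365.66 s.
Sum: 165.16 + 4365.66 = 4530.82 s → 75.5 minutes.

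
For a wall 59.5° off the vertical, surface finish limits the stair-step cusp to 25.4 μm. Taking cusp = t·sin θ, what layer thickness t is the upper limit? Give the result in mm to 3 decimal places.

0.029 mm

sin(59.5°) = 0.8616; t_max = 0.0254/0.8616 = 0.029 mm.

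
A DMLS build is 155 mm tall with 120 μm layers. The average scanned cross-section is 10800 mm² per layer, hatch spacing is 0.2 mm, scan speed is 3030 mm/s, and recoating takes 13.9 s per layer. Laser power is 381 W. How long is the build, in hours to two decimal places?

Layer count = ceil(155 / 0.12) = 1292.
Scan path per layer = 10800 / 0.2, so 54000 mm.
Scan time per layer = 54000 / 3030, so 17.8218 s.
Time per layer = 17.8218 + 13.9, so 31.7218 s.
1292 layers × 31.7218 s/layer = 40984.5656 s, i.e. 11.38 hours.

11.38 hours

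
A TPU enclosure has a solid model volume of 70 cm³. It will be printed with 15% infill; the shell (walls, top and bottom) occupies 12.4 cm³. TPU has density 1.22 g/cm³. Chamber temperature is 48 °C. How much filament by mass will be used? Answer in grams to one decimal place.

25.7 g

Volume inside the shell: 70 − 12.4 → 57.6 cm³.
Infill deposited: 0.15 × 57.6 → 8.64 cm³.
Total printed volume: 12.4 + 8.64 → 21.04 cm³.
Mass: 21.04 × 1.22 → 25.6688 g.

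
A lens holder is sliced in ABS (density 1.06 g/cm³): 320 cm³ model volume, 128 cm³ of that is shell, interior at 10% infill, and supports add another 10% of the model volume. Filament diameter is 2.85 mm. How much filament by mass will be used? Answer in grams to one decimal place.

Infill region: 320 − 128 → 192 cm³.
Infill deposited = 0.10 × 192, so 19.2 cm³.
Support = 0.10 × 320, so 32 cm³.
Total printed volume = 128 + 19.2 + 32 = 179.2 cm³.
Mass = 179.2 × 1.06 = 189.952 g.

190.0 g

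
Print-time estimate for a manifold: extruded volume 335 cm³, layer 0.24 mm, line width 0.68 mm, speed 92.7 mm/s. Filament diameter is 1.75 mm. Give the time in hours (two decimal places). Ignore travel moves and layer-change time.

6.15 hours

Bead cross-section = 0.24 × 0.68, so 0.1632 mm².
Total extruded path = 335000/0.1632 = 2052696.1 mm.
Extrusion time: 2052696.1 / 92.7 → 22143.4 s.
22143.4 s = 6.15 hours.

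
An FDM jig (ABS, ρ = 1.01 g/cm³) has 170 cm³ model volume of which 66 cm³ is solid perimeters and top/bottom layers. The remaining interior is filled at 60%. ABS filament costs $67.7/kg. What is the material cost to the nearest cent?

Interior volume = 170 − 66 = 104 cm³.
Infill deposited = 0.60 × 104, so 62.4 cm³.
Total extruded: 66 + 62.4 → 128.4 cm³.
Mass: 128.4 × 1.01 → 129.684 g.
At $67.7/kg: 129.684/1000 × 67.7 = $8.78.

$8.78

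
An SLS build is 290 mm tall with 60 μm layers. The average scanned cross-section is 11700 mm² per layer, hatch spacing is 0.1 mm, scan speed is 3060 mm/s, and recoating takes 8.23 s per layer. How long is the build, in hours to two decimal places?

Layers = ⌈290/0.06⌉ = 4834.
Scan path per layer = 11700 / 0.1 = 117000 mm.
Per-layer scan time = 117000 / 3060 = 38.2353 s.
Per-layer time = 38.2353 + 8.23, so 46.4653 s.
4834 layers × 46.4653 s/layer = 224613.2602 s, i.e. 62.39 hours.

62.39 hours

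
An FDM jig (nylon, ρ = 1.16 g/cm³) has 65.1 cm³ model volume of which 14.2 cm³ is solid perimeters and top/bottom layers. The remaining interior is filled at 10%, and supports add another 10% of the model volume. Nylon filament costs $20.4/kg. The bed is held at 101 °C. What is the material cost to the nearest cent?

$0.61

Volume inside the shell = 65.1 − 14.2 = 50.9 cm³.
Deposited infill: 0.10 × 50.9 → 5.09 cm³.
Support = 0.10 × 65.1, so 6.51 cm³.
Total extruded: 14.2 + 5.09 + 6.51 → 25.8 cm³.
Mass = 25.8 × 1.16 = 29.928 g.
Cost = 29.928 g / 1000 × $20.4/kg = $0.61.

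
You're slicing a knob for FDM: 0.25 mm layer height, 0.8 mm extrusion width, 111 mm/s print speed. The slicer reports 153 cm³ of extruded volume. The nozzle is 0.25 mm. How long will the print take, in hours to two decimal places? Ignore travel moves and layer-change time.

1.91 hours

Line area = 0.25 × 0.8 = 0.2 mm².
Total extruded path = 153000/0.2 = 765000 mm.
Print-move time = 765000 / 111 = 6891.9 s.
That's 6891.9 s → 1.91 hours.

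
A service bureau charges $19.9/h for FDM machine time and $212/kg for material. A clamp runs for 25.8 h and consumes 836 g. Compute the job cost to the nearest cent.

$690.65

Time charge = 19.9 × 25.8, so $513.42.
Feedstock cost: 212 × 836/1000 → $177.232.
Total = 513.42 + 177.232 = 690.652 ≈ $690.65.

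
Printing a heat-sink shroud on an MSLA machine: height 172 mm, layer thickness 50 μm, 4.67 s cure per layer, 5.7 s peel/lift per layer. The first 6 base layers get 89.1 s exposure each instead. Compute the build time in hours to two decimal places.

Layer count = ceil(172 / 0.05) = 3440.
Burn-in layers = 6 × (89.1 + 5.7), so 568.8 s.
Remaining layers = 3434 × (4.67 + 5.7) = 35610.58 s.
Sum: 568.8 + 35610.58 = 36179.38 s → 10.05 hours.

10.05 hours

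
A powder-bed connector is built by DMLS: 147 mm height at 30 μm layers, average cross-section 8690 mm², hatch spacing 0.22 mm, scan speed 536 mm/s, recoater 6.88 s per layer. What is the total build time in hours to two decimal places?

109.67 hours

Number of layers: 147 / 0.03 → 4900 (rounded up).
Hatch length per layer: 8690 / 0.22 → 39500 mm.
Laser time per layer = 39500 / 536 = 73.694 s.
Per-layer time: 73.694 + 6.88 → 80.574 s.
Build time = 4900 × 80.574 = 394812.6 s = 109.67 hours.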